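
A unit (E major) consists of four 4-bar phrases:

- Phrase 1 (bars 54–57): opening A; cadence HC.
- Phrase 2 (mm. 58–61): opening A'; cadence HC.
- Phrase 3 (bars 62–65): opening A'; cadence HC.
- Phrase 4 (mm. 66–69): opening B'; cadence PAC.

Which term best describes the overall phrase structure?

parallel double period

Four phrases in two halves: the first half (measures 54–61) ends with a half cadence, the second (bars 62–69) with a perfect authentic cadence — a large antecedent–consequent pair, i.e. a double period.
Phrase 3 begins with the same material as phrase 1, making it parallel.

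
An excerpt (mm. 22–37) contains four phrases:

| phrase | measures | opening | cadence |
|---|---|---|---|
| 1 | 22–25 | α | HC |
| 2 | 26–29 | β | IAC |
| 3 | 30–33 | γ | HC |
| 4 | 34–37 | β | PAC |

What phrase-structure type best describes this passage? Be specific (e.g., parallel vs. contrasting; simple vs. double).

Four phrases in two halves: the first half (bars 22–29) ends with an imperfect authentic cadence, the second (mm. 30–37) with a perfect authentic cadence — a large antecedent–consequent pair, i.e. a double period.
Phrase 3 begins with different material from phrase 1, making it contrasting.

contrasting double period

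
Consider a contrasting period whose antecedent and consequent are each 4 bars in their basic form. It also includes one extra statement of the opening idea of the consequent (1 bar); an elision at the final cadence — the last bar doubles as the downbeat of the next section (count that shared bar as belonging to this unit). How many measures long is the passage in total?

9 measures

Basic contrasting period: 4 + 4 = 8 bars.
8 (basic form) + 1 (extra statement) = 9.
The elision shares a bar with the next section but does not change this unit's count.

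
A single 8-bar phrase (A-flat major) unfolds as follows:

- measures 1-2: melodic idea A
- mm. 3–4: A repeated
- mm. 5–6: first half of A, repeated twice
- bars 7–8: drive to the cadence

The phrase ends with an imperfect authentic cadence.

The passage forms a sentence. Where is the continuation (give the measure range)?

After the presentation (bars 1–4), the continuation covers the fragmentation through the cadence: mm. 5–8.

measures 5–8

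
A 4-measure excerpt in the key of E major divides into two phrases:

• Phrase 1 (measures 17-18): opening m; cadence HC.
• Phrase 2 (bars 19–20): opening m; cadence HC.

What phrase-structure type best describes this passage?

Both phrases have the same opening (m) and the same cadence (half cadence): the second is a restatement, not a consequent, so this is a repeated phrase rather than a period.

repeated phrase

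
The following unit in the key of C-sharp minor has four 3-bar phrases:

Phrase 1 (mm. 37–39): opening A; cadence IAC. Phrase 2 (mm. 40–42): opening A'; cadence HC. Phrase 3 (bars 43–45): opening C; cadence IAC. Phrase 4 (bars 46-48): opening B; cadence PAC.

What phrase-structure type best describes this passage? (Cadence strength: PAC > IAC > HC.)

contrasting double period

Four phrases in two halves: the first half (measures 37–42) ends with a half cadence, the second (measures 43–48) with a perfect authentic cadence — a large antecedent–consequent pair, i.e. a double period.
Phrase 3 begins with different material from phrase 1, making it contrasting.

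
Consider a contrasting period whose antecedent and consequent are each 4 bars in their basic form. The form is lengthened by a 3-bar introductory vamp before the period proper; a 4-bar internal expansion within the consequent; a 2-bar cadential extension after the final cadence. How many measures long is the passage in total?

17 measures

Basic contrasting period: 4 + 4 = 8 bars.
8 (basic form) + 3 (introduction) + 4 (internal expansion) + 2 (cadential extension) = 17.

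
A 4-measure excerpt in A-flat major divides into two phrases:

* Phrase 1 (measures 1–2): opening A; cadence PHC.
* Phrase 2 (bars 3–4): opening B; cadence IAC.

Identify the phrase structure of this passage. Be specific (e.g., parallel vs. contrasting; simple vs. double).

Phrase 1 ends with a Phrygian half cadence (weaker) and phrase 2 with an imperfect authentic cadence (stronger): antecedent + consequent = a period.
The two phrases open with different material (A / B), so the period is contrasting.

contrasting period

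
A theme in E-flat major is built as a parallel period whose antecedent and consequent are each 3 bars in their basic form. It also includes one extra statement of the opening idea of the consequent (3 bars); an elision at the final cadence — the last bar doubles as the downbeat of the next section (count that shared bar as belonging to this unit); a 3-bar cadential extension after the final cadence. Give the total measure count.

12 measures

Basic parallel period: 3 + 3 = 6 bars.
6 (basic form) + 3 (extra statement) + 3 (cadential extension) = 12.
The elision shares a bar with the next section but does not change this unit's count.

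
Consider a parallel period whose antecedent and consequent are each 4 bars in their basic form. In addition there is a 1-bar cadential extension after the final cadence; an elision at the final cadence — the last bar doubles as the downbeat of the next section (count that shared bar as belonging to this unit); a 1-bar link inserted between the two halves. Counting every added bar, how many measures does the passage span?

Basic parallel period: 4 + 4 = 8 bars.
8 (basic form) + 1 (cadential extension) + 1 (link) = 10.
The elision shares a bar with the next section but does not change this unit's count.

10 measures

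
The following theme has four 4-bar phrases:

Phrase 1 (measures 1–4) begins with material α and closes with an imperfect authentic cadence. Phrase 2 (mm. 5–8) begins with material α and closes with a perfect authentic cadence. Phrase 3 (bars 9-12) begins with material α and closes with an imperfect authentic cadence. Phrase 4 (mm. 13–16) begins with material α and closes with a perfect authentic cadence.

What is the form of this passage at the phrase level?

The cadence pattern IAC–PAC–IAC–PAC is weak–strong twice, and phrases 3–4 restate phrases 1–2: a period heard twice, not a double period (which would end weakly at phrase 2).

repeated period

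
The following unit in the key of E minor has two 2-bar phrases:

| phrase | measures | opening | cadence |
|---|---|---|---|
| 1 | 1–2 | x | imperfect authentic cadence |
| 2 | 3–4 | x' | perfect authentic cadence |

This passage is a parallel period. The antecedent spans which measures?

measures 1–2

The antecedent is the phrase ending with the weaker cadence (imperfect authentic cadence, phrase 1) and the consequent the one ending more conclusively (perfect authentic cadence, phrase 2); the antecedent is mm. 1–2.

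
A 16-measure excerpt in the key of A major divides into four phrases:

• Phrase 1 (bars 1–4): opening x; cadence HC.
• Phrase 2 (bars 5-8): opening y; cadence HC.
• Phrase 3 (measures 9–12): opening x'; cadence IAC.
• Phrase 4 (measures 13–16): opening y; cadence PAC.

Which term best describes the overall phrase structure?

Four phrases in two halves: the first half (mm. 1–8) ends with a half cadence, the second (measures 9–16) with a perfect authentic cadence — a large antecedent–consequent pair, i.e. a double period.
Phrase 3 begins with the same material as phrase 1, making it parallel.

parallel double period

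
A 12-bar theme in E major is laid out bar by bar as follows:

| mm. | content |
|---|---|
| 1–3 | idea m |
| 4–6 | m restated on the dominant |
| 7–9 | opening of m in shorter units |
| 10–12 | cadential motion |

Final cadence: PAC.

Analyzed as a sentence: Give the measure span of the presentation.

measures 1–6

The presentation of a sentence is the basic idea (measures 1–3) plus its repetition (bars 4–6); the presentation is therefore mm. 1–6.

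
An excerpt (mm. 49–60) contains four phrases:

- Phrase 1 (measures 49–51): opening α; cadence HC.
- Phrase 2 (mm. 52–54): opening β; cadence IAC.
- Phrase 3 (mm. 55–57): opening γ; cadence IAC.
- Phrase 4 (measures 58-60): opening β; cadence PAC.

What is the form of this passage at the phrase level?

Four phrases in two halves: the first half (mm. 49–54) ends with an imperfect authentic cadence, the second (bars 55–60) with a perfect authentic cadence — a large antecedent–consequent pair, i.e. a double period.
Phrase 3 begins with different material from phrase 1, making it contrasting.

contrasting double period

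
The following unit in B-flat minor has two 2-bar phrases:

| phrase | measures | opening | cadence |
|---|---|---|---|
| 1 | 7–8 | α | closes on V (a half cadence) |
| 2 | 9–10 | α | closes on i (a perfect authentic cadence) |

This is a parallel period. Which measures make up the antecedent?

The phrase ending with the weaker cadence (half cadence) is the antecedent; the one ending more conclusively (perfect authentic cadence) is the consequent. The antecedent is measures 7–8.

measures 7–8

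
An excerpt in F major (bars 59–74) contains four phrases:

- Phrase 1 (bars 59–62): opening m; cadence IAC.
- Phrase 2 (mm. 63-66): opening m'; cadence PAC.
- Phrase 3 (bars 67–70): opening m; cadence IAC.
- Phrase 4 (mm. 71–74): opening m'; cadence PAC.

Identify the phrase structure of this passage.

The cadence pattern IAC–PAC–IAC–PAC is weak–strong twice, and phrases 3–4 restate phrases 1–2: a period heard twice, not a double period (which would end weakly at phrase 2).

repeated period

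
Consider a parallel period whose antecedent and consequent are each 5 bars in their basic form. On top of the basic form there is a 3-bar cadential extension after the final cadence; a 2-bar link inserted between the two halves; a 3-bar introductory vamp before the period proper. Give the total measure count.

Basic parallel period: 5 + 5 = 10 bars.
10 (basic form) + 3 (cadential extension) + 2 (link) + 3 (introduction) = 18.

18 measures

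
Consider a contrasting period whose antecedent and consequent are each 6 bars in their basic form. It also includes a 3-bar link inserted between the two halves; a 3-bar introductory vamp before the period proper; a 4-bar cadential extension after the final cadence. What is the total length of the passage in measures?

Basic contrasting period: 6 + 6 = 12 bars.
12 (basic form) + 3 (link) + 3 (introduction) + 4 (cadential extension) = 22.

22 measures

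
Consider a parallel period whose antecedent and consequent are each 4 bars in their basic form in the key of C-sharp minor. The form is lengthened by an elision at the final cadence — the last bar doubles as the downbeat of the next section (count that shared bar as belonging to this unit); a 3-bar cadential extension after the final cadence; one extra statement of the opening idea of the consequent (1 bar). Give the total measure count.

12 measures

Basic parallel period: 4 + 4 = 8 bars.
8 (basic form) + 3 (cadential extension) + 1 (extra statement) = 12.
The elision shares a bar with the next section but does not change this unit's count.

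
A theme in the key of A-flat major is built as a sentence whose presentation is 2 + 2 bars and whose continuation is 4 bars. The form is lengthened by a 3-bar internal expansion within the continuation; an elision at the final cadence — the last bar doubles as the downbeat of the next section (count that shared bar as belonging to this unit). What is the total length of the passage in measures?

Basic sentence: 2 + 2 + 4 = 8 bars.
8 (basic form) + 3 (internal expansion) = 11.
The elision shares a bar with the next section but does not change this unit's count.

11 measures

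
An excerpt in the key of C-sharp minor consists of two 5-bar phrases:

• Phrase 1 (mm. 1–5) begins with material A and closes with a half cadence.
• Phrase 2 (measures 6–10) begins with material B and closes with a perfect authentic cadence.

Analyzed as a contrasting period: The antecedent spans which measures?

measures 1–5

The antecedent is the phrase ending with the weaker cadence (half cadence, phrase 1) and the consequent the one ending more conclusively (perfect authentic cadence, phrase 2); the antecedent is mm. 1-5.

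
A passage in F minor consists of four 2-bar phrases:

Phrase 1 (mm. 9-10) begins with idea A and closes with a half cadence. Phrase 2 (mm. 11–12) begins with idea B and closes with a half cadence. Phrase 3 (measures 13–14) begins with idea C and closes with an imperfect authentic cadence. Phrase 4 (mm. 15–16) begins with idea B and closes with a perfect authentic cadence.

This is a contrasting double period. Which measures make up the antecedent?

In a double period the first pair of phrases (ending half cadence) is the large antecedent and the second pair (ending perfect authentic cadence) is the large consequent; the antecedent is measures 9–12.

measures 9–12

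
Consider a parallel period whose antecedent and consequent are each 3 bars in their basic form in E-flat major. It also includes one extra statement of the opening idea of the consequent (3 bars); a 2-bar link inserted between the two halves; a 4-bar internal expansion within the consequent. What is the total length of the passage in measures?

15 measures

Basic parallel period: 3 + 3 = 6 bars.
6 (basic form) + 3 (extra statement) + 2 (link) + 4 (internal expansion) = 15.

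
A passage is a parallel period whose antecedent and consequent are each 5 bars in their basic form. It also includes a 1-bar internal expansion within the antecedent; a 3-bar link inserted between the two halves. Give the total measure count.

14 measures

Basic parallel period: 5 + 5 = 10 bars.
10 (basic form) + 1 (internal expansion) + 3 (link) = 14.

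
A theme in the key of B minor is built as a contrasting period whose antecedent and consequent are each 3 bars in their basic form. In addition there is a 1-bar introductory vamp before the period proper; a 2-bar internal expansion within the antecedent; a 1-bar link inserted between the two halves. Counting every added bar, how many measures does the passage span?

10 measures

Basic contrasting period: 3 + 3 = 6 bars.
6 (basic form) + 1 (introduction) + 2 (internal expansion) + 1 (link) = 10.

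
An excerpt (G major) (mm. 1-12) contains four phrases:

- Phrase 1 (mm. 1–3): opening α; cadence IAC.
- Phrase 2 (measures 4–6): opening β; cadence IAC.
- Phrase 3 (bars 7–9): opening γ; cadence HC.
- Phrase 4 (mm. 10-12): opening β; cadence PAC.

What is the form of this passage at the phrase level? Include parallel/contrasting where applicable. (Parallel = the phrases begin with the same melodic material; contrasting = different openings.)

Four phrases in two halves: the first half (mm. 1–6) ends with an imperfect authentic cadence, the second (mm. 7-12) with a perfect authentic cadence — a large antecedent–consequent pair, i.e. a double period.
Phrase 3 begins with different material from phrase 1, making it contrasting.

contrasting double period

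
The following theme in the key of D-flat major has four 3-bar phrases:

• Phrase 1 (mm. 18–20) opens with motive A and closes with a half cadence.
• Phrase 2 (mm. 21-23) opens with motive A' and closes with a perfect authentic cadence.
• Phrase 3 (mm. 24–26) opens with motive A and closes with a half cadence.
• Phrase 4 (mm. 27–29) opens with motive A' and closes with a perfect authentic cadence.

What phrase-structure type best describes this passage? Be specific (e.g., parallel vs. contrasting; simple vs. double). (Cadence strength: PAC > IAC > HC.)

repeated period

The cadence pattern HC–PAC–HC–PAC is weak–strong twice, and phrases 3–4 restate phrases 1–2: a period heard twice, not a double period (which would end weakly at phrase 2).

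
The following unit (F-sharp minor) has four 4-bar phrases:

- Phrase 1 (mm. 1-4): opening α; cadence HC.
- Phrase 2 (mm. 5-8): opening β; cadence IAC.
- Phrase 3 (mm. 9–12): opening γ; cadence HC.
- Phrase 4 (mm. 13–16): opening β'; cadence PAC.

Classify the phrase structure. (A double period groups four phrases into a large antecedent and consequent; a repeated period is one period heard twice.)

Four phrases in two halves: the first half (bars 1-8) ends with an imperfect authentic cadence, the second (mm. 9–16) with a perfect authentic cadence — a large antecedent–consequent pair, i.e. a double period.
Phrase 3 begins with different material from phrase 1, making it contrasting.

contrasting double period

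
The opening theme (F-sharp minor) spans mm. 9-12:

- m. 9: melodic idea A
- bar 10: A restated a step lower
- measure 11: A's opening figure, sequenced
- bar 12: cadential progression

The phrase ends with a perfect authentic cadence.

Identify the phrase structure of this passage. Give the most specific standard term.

Basic idea (bar 9) + its repetition (bar 10) form the presentation; fragmentation and cadence (measures 11-12) form the continuation — the 4-bar whole is a sentence.

sentence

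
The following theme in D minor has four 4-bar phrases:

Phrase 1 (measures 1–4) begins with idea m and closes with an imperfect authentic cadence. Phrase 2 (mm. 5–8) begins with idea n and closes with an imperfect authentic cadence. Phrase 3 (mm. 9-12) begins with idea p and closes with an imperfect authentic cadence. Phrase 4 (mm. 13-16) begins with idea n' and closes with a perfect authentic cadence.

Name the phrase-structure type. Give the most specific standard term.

contrasting double period

Four phrases in two halves: the first half (measures 1–8) ends with an imperfect authentic cadence, the second (mm. 9–16) with a perfect authentic cadence — a large antecedent–consequent pair, i.e. a double period.
Phrase 3 begins with different material from phrase 1, making it contrasting.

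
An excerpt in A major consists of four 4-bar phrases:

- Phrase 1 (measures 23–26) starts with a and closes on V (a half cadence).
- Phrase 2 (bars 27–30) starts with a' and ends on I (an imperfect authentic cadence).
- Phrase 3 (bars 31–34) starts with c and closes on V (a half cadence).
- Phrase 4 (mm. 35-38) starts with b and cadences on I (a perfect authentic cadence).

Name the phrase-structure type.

contrasting double period

Four phrases in two halves: the first half (mm. 23–30) ends with an imperfect authentic cadence, the second (mm. 31–38) with a perfect authentic cadence — a large antecedent–consequent pair, i.e. a double period.
Phrase 3 begins with different material from phrase 1, making it contrasting.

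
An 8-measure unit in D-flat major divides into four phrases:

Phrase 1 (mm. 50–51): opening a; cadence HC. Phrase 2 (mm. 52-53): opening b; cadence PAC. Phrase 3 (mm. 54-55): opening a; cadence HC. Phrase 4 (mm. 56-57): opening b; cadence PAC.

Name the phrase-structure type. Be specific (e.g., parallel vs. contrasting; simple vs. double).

repeated period

The cadence pattern HC–PAC–HC–PAC is weak–strong twice, and phrases 3–4 restate phrases 1–2: a period heard twice, not a double period (which would end weakly at phrase 2).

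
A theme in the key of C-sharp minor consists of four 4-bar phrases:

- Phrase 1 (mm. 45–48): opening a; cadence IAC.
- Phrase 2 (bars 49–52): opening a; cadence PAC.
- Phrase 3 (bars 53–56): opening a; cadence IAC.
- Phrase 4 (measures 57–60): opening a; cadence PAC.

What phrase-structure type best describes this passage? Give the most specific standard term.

The cadence pattern IAC–PAC–IAC–PAC is weak–strong twice, and phrases 3–4 restate phrases 1–2: a period heard twice, not a double period (which would end weakly at phrase 2).

repeated period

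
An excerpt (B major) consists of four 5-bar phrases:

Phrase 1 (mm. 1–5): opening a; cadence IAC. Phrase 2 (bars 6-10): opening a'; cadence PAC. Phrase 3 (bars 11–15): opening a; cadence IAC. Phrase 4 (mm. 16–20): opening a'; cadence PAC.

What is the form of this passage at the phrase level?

The cadence pattern IAC–PAC–IAC–PAC is weak–strong twice, and phrases 3–4 restate phrases 1–2: a period heard twice, not a double period (which would end weakly at phrase 2).

repeated period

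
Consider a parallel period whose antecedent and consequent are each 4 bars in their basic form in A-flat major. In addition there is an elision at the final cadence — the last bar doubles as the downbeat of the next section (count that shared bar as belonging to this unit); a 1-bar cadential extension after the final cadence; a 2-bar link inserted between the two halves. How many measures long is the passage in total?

Basic parallel period: 4 + 4 = 8 bars.
8 (basic form) + 1 (cadential extension) + 2 (link) = 11.
The elision shares a bar with the next section but does not change this unit's count.

11 measures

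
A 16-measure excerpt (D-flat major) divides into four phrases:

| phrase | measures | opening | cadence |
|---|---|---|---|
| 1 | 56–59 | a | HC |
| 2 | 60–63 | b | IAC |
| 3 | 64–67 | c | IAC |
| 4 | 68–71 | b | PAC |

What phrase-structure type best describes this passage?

Four phrases in two halves: the first half (bars 56-63) ends with an imperfect authentic cadence, the second (bars 64–71) with a perfect authentic cadence — a large antecedent–consequent pair, i.e. a double period.
Phrase 3 begins with different material from phrase 1, making it contrasting.

contrasting double period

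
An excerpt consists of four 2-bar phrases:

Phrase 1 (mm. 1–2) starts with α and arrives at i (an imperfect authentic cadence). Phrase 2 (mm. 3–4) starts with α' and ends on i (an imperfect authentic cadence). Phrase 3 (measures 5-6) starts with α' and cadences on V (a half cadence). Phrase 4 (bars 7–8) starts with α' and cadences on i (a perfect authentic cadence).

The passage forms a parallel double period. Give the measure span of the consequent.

In a double period the first pair of phrases (ending imperfect authentic cadence) is the large antecedent and the second pair (ending perfect authentic cadence) is the large consequent; the consequent is measures 5–8.

measures 5–8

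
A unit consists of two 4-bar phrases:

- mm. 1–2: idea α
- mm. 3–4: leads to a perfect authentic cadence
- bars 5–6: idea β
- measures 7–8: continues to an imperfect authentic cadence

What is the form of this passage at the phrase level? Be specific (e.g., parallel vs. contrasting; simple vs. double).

The second phrase closes with an imperfect authentic cadence, which is not stronger than the first phrase's perfect authentic cadence; without a weak→strong cadential pair there is no antecedent–consequent relationship, so this is a phrase group rather than a period.

phrase group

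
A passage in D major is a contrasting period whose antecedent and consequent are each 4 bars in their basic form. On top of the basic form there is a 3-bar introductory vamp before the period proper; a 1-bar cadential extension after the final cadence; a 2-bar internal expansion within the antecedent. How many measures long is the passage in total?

Basic contrasting period: 4 + 4 = 8 bars.
8 (basic form) + 3 (introduction) + 1 (cadential extension) + 2 (internal expansion) = 14.

14 measures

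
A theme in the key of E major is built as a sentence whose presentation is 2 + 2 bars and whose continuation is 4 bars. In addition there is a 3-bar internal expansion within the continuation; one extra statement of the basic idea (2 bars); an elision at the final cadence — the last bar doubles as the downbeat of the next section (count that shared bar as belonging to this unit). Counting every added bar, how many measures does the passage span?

Basic sentence: 2 + 2 + 4 = 8 bars.
8 (basic form) + 3 (internal expansion) + 2 (extra statement) = 13.
The elision shares a bar with the next section but does not change this unit's count.

13 measures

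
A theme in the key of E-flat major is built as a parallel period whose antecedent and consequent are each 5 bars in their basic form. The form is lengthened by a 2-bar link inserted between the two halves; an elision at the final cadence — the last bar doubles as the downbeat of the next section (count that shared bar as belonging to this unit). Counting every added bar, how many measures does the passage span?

12 measures

Basic parallel period: 5 + 5 = 10 bars.
10 (basic form) + 2 (link) = 12.
The elision shares a bar with the next section but does not change this unit's count.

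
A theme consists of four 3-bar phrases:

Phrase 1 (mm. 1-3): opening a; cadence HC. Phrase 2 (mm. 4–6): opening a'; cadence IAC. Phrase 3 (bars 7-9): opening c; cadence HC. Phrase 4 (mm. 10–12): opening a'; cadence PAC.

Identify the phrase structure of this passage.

contrasting double period

Four phrases in two halves: the first half (mm. 1-6) ends with an imperfect authentic cadence, the second (mm. 7-12) with a perfect authentic cadence — a large antecedent–consequent pair, i.e. a double period.
Phrase 3 begins with different material from phrase 1, making it contrasting.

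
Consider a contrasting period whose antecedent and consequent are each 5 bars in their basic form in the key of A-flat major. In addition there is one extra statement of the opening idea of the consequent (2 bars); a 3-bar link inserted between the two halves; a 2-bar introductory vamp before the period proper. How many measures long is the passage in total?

17 measures

Basic contrasting period: 5 + 5 = 10 bars.
10 (basic form) + 2 (extra statement) + 3 (link) + 2 (introduction) = 17.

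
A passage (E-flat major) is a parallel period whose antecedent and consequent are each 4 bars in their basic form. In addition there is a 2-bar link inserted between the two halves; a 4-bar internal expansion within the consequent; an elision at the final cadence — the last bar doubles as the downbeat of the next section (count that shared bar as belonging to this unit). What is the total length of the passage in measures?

Basic parallel period: 4 + 4 = 8 bars.
8 (basic form) + 2 (link) + 4 (internal expansion) = 14.
The elision shares a bar with the next section but does not change this unit's count.

14 measures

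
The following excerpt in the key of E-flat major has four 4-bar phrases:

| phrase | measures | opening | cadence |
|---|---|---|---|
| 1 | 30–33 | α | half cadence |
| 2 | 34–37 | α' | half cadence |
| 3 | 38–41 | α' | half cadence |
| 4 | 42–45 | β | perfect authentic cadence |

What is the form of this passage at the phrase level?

Four phrases in two halves: the first half (bars 30-37) ends with a half cadence, the second (bars 38–45) with a perfect authentic cadence — a large antecedent–consequent pair, i.e. a double period.
Phrase 3 begins with the same material as phrase 1, making it parallel.

parallel double period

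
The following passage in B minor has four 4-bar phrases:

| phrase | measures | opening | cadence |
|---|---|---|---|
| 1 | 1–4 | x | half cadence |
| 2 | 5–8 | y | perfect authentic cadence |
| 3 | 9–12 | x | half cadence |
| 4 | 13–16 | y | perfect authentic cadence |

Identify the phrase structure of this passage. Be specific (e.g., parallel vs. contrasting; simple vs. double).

repeated period

The cadence pattern HC–PAC–HC–PAC is weak–strong twice, and phrases 3–4 restate phrases 1–2: a period heard twice, not a double period (which would end weakly at phrase 2).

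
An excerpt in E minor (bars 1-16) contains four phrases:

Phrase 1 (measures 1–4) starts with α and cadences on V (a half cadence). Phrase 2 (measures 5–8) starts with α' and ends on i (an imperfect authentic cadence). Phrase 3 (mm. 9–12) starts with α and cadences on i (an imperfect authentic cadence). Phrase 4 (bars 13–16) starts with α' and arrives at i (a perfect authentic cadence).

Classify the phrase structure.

Four phrases in two halves: the first half (mm. 1-8) ends with an imperfect authentic cadence, the second (bars 9–16) with a perfect authentic cadence — a large antecedent–consequent pair, i.e. a double period.
Phrase 3 begins with the same material as phrase 1, making it parallel.

parallel double period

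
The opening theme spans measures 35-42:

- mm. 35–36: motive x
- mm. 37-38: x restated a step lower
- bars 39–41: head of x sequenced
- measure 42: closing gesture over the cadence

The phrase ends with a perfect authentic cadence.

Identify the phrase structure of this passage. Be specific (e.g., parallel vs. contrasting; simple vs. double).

sentence

Basic idea (mm. 35-36) + its repetition (measures 37–38) form the presentation; fragmentation and cadence (measures 39–42) form the continuation — the 8-bar whole is a sentence.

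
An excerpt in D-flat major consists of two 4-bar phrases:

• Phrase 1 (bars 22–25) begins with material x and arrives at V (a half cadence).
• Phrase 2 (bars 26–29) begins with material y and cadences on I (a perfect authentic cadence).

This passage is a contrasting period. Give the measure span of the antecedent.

measures 22–25

The antecedent is the phrase ending with the weaker cadence (half cadence, phrase 1) and the consequent the one ending more conclusively (perfect authentic cadence, phrase 2); the antecedent is measures 22–25.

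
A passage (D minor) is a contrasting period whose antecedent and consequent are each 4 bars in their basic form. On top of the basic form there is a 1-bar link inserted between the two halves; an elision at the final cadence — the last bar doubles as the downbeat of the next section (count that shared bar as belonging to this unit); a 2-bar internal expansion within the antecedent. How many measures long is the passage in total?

11 measures

Basic contrasting period: 4 + 4 = 8 bars.
8 (basic form) + 1 (link) + 2 (internal expansion) = 11.
The elision shares a bar with the next section but does not change this unit's count.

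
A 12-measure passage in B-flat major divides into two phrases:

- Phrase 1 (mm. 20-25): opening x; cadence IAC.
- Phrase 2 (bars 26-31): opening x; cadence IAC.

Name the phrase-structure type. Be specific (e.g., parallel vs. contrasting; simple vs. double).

repeated phrase

Both phrases have the same opening (x) and the same cadence (imperfect authentic cadence): the second is a restatement, not a consequent, so this is a repeated phrase rather than a period.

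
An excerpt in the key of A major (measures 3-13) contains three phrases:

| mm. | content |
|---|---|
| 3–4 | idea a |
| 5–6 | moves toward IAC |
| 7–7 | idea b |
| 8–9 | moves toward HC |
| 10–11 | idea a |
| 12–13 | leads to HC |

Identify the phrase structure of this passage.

phrase group

The final phrase closes with a half cadence, which is not stronger than the preceding half cadence; the 3 phrases lack an overall antecedent–consequent design and so form a phrase group.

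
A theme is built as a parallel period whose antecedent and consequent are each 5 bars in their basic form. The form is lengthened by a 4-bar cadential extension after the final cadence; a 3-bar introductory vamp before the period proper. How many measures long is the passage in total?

17 measures

Basic parallel period: 5 + 5 = 10 bars.
10 (basic form) + 4 (cadential extension) + 3 (introduction) = 17.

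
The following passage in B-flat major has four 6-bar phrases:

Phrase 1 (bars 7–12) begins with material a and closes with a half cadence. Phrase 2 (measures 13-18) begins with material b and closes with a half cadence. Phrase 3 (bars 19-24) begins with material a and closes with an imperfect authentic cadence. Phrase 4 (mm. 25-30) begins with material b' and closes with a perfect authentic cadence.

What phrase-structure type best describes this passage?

parallel double period

Four phrases in two halves: the first half (bars 7-18) ends with a half cadence, the second (bars 19–30) with a perfect authentic cadence — a large antecedent–consequent pair, i.e. a double period.
Phrase 3 begins with the same material as phrase 1, making it parallel.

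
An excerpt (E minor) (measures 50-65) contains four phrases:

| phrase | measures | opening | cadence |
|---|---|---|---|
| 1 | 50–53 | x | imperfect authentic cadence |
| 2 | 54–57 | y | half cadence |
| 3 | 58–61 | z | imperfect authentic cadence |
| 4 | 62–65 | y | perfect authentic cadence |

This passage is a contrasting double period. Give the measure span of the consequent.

measures 58–65

In a double period the four phrases pair into a large antecedent (phrases 1–2, ending half cadence) and a large consequent (phrases 3–4, ending perfect authentic cadence). The consequent spans bars 58–65.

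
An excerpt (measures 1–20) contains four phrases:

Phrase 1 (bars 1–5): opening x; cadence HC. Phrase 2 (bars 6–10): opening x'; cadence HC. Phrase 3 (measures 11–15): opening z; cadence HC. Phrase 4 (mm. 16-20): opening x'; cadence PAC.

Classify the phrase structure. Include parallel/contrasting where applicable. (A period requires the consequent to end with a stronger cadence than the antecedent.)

contrasting double period

Four phrases in two halves: the first half (mm. 1-10) ends with a half cadence, the second (measures 11–20) with a perfect authentic cadence — a large antecedent–consequent pair, i.e. a double period.
Phrase 3 begins with different material from phrase 1, making it contrasting.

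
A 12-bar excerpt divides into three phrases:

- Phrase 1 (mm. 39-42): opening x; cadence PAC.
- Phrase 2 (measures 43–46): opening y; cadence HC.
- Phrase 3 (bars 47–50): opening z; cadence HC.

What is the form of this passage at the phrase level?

phrase group

The final phrase closes with a half cadence, which is not stronger than the preceding half cadence; the 3 phrases lack an overall antecedent–consequent design and so form a phrase group.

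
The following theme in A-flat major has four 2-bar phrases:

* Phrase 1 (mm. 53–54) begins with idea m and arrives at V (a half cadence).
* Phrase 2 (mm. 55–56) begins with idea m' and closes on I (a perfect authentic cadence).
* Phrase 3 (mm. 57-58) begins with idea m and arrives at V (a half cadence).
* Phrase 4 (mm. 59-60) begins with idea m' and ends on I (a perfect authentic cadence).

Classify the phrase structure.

repeated period

The cadence pattern HC–PAC–HC–PAC is weak–strong twice, and phrases 3–4 restate phrases 1–2: a period heard twice, not a double period (which would end weakly at phrase 2).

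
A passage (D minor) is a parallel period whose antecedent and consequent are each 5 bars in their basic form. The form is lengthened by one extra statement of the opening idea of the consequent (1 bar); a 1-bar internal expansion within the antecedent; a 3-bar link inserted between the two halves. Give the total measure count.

Basic parallel period: 5 + 5 = 10 bars.
10 (basic form) + 1 (extra statement) + 1 (internal expansion) + 3 (link) = 15.

15 measures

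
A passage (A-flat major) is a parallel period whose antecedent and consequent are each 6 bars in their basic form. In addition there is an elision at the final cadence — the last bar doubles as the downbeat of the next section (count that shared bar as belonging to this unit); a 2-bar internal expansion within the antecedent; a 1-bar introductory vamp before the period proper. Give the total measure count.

Basic parallel period: 6 + 6 = 12 bars.
12 (basic form) + 2 (internal expansion) + 1 (introduction) = 15.
The elision shares a bar with the next section but does not change this unit's count.

15 measures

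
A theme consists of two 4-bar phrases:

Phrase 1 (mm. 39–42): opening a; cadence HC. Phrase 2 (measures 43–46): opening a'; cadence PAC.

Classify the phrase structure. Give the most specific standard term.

Phrase 1 ends with a half cadence (weaker) and phrase 2 with a perfect authentic cadence (stronger): antecedent + consequent = a period.
The two phrases open with the same material (a / a'), so the period is parallel.

parallel period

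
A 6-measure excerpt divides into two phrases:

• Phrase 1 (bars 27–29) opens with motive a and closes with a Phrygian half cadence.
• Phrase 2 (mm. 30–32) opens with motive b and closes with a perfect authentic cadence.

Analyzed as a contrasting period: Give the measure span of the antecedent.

measures 27–29

The antecedent is the phrase ending with the weaker cadence (Phrygian half cadence, phrase 1) and the consequent the one ending more conclusively (perfect authentic cadence, phrase 2); the antecedent is mm. 27-29.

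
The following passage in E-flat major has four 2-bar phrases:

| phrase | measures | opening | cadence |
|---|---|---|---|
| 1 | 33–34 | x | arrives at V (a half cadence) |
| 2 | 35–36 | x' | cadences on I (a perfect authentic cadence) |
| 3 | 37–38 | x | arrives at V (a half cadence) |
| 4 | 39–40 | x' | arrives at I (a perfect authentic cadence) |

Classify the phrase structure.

repeated period

The cadence pattern HC–PAC–HC–PAC is weak–strong twice, and phrases 3–4 restate phrases 1–2: a period heard twice, not a double period (which would end weakly at phrase 2).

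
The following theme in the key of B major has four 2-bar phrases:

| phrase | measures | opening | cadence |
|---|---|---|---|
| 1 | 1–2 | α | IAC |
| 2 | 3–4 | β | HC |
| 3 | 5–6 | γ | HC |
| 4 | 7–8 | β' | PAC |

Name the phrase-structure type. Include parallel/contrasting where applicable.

Four phrases in two halves: the first half (bars 1–4) ends with a half cadence, the second (bars 5–8) with a perfect authentic cadence — a large antecedent–consequent pair, i.e. a double period.
Phrase 3 begins with different material from phrase 1, making it contrasting.

contrasting double period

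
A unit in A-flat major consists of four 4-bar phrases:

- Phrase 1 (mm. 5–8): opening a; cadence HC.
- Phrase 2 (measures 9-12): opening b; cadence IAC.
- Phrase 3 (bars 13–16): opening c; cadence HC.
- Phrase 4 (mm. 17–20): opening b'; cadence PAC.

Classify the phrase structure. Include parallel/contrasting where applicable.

contrasting double period

Four phrases in two halves: the first half (mm. 5–12) ends with an imperfect authentic cadence, the second (mm. 13–20) with a perfect authentic cadence — a large antecedent–consequent pair, i.e. a double period.
Phrase 3 begins with different material from phrase 1, making it contrasting.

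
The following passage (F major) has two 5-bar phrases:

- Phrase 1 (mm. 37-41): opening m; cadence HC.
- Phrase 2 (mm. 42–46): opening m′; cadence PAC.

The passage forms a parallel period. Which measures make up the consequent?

The phrase ending with the weaker cadence (half cadence) is the antecedent; the one ending more conclusively (perfect authentic cadence) is the consequent. The consequent is measures 42–46.

measures 42–46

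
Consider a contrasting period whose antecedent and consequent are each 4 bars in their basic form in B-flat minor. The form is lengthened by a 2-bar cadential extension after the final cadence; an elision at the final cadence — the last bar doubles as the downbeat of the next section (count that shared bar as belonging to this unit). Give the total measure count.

Basic contrasting period: 4 + 4 = 8 bars.
8 (basic form) + 2 (cadential extension) = 10.
The elision shares a bar with the next section but does not change this unit's count.

10 measures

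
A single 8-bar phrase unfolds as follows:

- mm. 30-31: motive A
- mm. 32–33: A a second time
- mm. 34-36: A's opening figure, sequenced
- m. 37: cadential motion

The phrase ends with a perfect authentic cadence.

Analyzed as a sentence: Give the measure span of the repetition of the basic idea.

measures 32–33

The presentation of a sentence is the basic idea (mm. 30–31) plus its repetition (bars 32–33); the repetition of the basic idea is therefore mm. 32–33.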